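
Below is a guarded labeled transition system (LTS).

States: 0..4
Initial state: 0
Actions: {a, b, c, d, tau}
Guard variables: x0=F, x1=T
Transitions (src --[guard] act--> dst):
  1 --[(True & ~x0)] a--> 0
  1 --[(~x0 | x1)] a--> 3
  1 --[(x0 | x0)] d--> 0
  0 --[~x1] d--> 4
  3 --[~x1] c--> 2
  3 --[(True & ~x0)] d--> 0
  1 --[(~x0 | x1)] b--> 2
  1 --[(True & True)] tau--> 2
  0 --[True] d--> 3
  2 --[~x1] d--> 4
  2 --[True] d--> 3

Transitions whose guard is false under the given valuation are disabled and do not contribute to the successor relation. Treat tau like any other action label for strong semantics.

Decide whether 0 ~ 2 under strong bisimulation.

Answer: BISIMILAR

Trace:
Compute ~ classes (split until stable):
  π0 = {{0,1,2,3,4}}
  π1 = {{0,2,3},{1},{4}}
stable after 2 split(s): 3 block(s)
0∈{0,2,3}, 2∈{0,2,3}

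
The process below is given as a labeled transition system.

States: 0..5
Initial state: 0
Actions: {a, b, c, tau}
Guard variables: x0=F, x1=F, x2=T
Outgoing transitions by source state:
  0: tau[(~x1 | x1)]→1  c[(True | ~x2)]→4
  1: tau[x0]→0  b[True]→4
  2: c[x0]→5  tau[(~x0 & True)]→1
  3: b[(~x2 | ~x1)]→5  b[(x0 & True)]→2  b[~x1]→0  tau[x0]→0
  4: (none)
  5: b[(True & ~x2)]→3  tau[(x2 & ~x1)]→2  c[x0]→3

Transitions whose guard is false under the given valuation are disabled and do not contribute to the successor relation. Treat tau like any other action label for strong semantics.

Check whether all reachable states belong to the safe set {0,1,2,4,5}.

Answer: INVARIANT HOLDS

Trace:
Inv-set: {0,1,2,4,5}
Reach set: {0,1,4}
  0: ok
  1: ok
  4: ok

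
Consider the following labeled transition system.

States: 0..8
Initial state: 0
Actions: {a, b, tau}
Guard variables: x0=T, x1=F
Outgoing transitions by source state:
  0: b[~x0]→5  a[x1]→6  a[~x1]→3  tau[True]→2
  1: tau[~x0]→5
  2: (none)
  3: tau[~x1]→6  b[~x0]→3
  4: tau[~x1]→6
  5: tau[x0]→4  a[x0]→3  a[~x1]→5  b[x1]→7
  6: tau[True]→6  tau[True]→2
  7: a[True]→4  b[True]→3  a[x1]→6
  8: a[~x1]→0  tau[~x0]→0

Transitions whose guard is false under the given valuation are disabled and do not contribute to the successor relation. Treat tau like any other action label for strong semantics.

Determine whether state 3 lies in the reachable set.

Answer: REACHABLE

Working:
After dropping false guards: 12 live edges.
Layer 0: {0}
Layer 1: {2,3}  now seen {0,2,3}
Layer 2: {6}  now seen {0,2,3,6}
R = {0,2,3,6}
trace reaching 3: a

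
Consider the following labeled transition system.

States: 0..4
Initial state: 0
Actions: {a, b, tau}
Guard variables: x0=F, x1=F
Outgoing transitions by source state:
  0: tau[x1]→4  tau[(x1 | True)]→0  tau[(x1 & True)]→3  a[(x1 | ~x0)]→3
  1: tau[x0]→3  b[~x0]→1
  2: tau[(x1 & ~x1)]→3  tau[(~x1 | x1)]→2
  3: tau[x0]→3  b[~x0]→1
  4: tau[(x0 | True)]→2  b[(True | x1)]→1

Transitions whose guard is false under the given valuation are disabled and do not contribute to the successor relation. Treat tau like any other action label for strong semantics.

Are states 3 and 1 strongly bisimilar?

Answer: BISIMILAR

Analysis:
Compute ~ classes (split until stable):
  P[0] = {{0,1,2,3,4}}
  P[1] = {{0},{1,3},{2},{4}}
Fixed point at round 2; 4 class(es).
3∈{1,3}, 1∈{1,3}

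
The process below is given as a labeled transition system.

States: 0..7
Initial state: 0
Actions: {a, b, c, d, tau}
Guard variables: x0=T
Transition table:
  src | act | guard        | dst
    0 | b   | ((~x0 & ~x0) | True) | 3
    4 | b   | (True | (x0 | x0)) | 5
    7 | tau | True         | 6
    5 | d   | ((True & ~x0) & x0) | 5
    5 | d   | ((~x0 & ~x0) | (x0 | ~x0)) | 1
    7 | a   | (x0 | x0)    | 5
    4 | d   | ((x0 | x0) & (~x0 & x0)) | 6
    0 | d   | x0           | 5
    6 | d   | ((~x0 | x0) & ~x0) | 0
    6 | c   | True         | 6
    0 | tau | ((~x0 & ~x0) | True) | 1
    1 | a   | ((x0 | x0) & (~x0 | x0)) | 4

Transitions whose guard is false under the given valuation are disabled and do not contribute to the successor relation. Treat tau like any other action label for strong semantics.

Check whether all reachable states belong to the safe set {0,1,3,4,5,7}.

Allowed set {0,1,3,4,5,7}
Reach set: {0,1,3,4,5}
  0: safe
  1: safe
  3: safe
  4: safe
  5: safe

Answer: INVARIANT HOLDS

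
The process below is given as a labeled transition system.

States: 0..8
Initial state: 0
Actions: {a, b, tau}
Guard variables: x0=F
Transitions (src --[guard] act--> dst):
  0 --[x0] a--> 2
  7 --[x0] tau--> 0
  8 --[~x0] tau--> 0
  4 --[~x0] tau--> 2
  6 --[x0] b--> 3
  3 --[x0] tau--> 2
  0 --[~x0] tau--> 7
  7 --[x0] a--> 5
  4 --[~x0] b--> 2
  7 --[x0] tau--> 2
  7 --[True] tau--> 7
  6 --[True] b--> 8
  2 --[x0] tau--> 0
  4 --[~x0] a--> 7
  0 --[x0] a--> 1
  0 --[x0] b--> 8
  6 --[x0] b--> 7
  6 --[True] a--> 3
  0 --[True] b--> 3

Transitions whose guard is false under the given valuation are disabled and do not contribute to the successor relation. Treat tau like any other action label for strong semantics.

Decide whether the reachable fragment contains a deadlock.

Answer: DEADLOCK at state 3

Working:
Reachable = {0,3,7}
  0: b→3  tau→7  [2 out]
  3: ∅  [STUCK]
  7: tau→7  [1 out]
trace reaching 3: b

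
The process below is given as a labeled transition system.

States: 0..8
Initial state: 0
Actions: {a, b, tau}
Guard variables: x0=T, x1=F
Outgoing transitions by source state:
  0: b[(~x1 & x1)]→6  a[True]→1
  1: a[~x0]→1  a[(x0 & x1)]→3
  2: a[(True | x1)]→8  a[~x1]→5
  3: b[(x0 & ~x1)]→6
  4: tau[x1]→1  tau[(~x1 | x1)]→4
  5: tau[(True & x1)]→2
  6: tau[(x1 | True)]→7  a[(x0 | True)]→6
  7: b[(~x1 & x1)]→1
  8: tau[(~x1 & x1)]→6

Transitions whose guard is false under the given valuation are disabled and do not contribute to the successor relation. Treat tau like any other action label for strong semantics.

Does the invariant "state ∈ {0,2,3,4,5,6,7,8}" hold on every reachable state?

Safe = {0,2,3,4,5,6,7,8}
R = {0,1}
  0: safe
  1: VIOLATES
witness against invariant: a → 1

Answer: INVARIANT VIOLATED at state 1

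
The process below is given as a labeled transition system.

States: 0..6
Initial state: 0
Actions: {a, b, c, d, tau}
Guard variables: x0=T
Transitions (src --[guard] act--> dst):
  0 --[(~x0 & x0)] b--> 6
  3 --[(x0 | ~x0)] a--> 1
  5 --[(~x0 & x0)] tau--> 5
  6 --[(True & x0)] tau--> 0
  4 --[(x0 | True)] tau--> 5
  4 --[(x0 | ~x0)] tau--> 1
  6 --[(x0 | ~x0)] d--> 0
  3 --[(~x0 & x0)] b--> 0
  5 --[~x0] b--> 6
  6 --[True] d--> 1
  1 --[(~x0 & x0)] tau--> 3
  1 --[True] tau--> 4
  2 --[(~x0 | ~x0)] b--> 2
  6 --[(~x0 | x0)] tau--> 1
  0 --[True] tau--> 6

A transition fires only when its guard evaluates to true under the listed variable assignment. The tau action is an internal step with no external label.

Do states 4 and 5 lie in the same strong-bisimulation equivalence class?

Answer: NOT BISIMILAR

Trace:
Compute ~ classes (split until stable):
  π0 = {{0,1,2,3,4,5,6}}
  π1 = {{0,1,4},{2,5},{3},{6}}
  π2 = {{0},{1},{2,5},{3},{4},{6}}
stable after 3 split(s): 6 block(s)
4∈{4}, 5∈{2,5}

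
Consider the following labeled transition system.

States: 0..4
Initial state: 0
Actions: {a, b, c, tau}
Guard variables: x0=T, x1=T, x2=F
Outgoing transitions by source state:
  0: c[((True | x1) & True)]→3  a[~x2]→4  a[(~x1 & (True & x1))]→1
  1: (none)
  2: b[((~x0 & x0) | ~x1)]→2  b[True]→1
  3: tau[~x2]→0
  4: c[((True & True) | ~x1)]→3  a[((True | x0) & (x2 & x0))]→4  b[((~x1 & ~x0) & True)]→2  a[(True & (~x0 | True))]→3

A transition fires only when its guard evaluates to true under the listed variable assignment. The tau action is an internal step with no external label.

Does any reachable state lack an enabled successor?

Answer: DEADLOCK-FREE

Trace:
Reachable = {0,3,4}
  0: a→4  c→3  [deg 2]
  3: tau→0  [deg 1]
  4: a→3  c→3  [deg 2]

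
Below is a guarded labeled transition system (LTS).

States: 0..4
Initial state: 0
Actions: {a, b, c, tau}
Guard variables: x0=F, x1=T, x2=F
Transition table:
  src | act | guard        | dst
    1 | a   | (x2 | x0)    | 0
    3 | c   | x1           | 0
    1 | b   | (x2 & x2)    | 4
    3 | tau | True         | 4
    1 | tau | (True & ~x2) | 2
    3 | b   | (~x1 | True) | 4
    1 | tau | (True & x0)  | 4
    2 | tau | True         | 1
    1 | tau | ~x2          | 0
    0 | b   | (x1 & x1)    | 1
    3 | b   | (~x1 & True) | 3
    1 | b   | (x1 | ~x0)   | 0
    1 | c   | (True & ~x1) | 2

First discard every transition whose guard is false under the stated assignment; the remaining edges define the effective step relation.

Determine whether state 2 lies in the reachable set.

Answer: REACHABLE

Trace:
After dropping false guards: 8 live edges.
depth 0: {0}
depth 1: {1}  total {0,1}
depth 2: {2}  total {0,1,2}
R = {0,1,2}
trace reaching 2: b·tau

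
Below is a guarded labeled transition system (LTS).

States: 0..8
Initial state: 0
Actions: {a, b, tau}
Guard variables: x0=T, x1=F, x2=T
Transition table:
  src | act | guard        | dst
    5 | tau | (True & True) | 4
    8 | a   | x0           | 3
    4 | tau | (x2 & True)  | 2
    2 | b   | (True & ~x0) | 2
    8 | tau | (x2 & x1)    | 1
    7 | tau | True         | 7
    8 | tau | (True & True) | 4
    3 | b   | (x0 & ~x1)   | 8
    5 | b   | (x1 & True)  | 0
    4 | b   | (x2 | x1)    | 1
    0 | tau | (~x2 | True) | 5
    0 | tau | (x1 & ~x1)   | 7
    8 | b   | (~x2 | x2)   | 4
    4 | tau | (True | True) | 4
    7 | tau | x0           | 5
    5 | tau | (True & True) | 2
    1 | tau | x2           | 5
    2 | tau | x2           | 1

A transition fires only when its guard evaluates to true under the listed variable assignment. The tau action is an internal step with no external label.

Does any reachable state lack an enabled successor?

Answer: DEADLOCK-FREE

Analysis:
R = {0,1,2,4,5}
  0: tau→5  [1 out]
  1: tau→5  [1 out]
  2: tau→1  [1 out]
  4: b→1  tau→2  tau→4  [3 out]
  5: tau→2  tau→4  [2 out]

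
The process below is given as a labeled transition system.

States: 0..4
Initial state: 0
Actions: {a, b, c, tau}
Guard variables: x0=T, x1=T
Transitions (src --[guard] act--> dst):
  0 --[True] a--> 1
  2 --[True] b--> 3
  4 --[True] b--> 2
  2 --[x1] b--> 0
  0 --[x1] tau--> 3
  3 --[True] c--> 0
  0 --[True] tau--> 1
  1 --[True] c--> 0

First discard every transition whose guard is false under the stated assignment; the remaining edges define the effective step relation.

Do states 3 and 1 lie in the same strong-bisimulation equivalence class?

Compute ~ classes (split until stable):
  P[0] = {{0,1,2,3,4}}
  P[1] = {{0},{1,3},{2,4}}
  P[2] = {{0},{1,3},{2},{4}}
4 equivalence class(es) (converged in 3)
class of 3: {1,3}; class of 1: {1,3}

Answer: BISIMILAR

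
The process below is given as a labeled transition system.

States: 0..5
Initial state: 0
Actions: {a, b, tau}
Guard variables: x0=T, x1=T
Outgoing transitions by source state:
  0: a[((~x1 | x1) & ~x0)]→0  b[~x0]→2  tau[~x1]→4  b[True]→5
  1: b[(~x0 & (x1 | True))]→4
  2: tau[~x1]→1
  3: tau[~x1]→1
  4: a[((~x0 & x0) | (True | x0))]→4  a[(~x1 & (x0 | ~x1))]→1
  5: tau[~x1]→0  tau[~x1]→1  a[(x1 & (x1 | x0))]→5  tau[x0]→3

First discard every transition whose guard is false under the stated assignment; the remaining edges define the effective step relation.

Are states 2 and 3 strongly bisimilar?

Compute ~ classes (split until stable):
  round 0: {{0,1,2,3,4,5}}
  round 1: {{0},{1,2,3},{4},{5}}
4 equivalence class(es) (converged in 2)
2∈{1,2,3}, 3∈{1,2,3}

Answer: BISIMILAR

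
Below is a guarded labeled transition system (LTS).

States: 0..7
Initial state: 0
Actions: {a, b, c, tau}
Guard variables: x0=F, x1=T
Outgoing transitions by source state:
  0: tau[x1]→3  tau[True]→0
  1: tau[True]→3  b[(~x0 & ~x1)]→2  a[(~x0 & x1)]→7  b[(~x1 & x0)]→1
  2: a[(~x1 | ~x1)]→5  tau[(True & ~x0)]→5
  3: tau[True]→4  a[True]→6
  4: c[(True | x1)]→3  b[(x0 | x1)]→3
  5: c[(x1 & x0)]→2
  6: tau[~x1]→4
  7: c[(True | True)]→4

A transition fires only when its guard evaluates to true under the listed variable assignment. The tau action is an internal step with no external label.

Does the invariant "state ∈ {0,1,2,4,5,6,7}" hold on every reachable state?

Allowed set {0,1,2,4,5,6,7}
Reachable = {0,3,4,6}
  0: safe
  3: ✗ unsafe
  4: safe
  6: safe
reach 3 via tau — violates

Answer: INVARIANT VIOLATED at state 3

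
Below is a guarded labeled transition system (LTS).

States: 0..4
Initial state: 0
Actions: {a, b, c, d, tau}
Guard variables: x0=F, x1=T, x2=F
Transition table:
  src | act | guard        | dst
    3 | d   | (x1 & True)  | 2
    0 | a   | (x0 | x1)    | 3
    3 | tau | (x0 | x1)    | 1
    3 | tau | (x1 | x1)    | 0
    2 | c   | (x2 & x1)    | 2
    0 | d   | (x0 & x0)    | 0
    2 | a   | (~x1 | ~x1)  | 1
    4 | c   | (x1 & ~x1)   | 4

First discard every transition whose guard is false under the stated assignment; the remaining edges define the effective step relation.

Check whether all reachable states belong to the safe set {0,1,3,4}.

Allowed set {0,1,3,4}
Reach set: {0,1,2,3}
  0: ✓
  1: ✓
  2: outside
  3: ✓
reach 2 via a·d — violates

Answer: INVARIANT VIOLATED at state 2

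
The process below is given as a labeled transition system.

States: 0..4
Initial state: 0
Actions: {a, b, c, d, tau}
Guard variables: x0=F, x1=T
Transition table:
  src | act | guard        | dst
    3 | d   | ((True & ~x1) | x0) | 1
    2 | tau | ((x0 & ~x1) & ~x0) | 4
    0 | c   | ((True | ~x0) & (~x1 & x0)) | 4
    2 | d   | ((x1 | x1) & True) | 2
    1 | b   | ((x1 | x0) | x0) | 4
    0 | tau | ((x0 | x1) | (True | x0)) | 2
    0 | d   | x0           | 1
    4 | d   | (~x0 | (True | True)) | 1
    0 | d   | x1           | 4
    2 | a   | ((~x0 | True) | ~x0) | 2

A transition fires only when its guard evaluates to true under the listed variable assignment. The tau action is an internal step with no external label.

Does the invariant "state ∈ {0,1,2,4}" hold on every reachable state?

Safe = {0,1,2,4}
Reachable = {0,1,2,4}
  0: ✓
  1: ✓
  2: ✓
  4: ✓

Answer: INVARIANT HOLDS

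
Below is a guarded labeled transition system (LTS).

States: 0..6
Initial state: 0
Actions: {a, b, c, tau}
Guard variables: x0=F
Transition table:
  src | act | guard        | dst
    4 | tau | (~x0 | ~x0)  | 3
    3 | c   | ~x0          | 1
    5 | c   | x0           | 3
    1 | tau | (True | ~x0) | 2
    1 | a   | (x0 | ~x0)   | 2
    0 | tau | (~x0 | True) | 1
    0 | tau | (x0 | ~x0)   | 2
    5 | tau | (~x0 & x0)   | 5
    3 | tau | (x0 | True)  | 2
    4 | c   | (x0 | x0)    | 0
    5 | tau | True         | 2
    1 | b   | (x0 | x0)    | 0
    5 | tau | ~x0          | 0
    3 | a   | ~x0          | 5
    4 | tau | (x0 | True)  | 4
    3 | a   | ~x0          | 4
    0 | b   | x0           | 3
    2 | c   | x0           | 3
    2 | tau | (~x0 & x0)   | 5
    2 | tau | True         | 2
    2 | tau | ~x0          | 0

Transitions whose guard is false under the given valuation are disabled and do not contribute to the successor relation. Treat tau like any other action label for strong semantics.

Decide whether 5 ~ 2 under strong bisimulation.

Refine partition for ~:
  round 0: {{0,1,2,3,4,5,6}}
  round 1: {{0,2,4,5},{1},{3},{6}}
  round 2: {{0},{1},{2,5},{3},{4},{6}}
6 equivalence class(es) (converged in 3)
[5]={2,5}  [2]={2,5}

Answer: BISIMILAR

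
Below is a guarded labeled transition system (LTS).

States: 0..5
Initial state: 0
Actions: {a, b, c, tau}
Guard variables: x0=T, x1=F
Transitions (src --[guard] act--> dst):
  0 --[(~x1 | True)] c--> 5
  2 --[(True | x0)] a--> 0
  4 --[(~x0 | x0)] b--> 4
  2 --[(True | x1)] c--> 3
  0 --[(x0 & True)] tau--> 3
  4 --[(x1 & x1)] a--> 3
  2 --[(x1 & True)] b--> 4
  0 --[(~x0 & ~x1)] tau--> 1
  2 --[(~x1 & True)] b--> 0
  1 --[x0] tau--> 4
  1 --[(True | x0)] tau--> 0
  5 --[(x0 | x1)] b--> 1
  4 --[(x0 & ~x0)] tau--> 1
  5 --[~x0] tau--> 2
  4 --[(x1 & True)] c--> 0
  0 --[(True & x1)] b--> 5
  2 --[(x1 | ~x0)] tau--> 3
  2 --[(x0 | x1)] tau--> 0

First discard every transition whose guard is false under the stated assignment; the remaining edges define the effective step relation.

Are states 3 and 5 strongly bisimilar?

Compute ~ classes (split until stable):
  π0 = {{0,1,2,3,4,5}}
  π1 = {{0},{1},{2},{3},{4,5}}
  π2 = {{0},{1},{2},{3},{4},{5}}
stable after 3 split(s): 6 block(s)
3∈{3}, 5∈{5}

Answer: NOT BISIMILAR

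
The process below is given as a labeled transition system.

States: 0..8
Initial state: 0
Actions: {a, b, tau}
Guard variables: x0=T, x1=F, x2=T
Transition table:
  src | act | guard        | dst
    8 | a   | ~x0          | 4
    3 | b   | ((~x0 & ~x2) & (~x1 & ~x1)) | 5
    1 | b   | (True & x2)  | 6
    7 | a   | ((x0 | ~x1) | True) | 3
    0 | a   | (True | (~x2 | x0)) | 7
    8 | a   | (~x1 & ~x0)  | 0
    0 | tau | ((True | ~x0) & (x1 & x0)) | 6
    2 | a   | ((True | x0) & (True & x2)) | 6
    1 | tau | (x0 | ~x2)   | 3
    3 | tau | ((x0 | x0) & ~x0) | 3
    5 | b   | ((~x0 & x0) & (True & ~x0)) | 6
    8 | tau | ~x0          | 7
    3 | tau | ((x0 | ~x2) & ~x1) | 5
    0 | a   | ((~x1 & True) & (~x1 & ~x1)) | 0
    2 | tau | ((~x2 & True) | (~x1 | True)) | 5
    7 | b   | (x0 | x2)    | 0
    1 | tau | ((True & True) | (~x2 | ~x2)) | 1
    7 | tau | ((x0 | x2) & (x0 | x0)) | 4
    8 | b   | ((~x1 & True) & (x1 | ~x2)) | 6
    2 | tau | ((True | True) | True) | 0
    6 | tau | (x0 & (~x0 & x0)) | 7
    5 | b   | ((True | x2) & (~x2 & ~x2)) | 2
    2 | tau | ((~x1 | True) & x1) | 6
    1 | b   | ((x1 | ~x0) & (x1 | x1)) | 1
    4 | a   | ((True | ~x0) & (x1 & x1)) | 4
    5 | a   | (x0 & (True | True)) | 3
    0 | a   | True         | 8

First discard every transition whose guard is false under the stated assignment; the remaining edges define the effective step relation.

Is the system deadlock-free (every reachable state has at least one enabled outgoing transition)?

Reach set: {0,3,4,5,7,8}
  0: a→0  a→7  a→8  [deg 3]
  3: tau→5  [deg 1]
  4: ∅  [STUCK]
  5: a→3  [deg 1]
  7: a→3  b→0  tau→4  [deg 3]
  8: ∅  [STUCK]
witness 4: a·tau

Answer: DEADLOCK at state 4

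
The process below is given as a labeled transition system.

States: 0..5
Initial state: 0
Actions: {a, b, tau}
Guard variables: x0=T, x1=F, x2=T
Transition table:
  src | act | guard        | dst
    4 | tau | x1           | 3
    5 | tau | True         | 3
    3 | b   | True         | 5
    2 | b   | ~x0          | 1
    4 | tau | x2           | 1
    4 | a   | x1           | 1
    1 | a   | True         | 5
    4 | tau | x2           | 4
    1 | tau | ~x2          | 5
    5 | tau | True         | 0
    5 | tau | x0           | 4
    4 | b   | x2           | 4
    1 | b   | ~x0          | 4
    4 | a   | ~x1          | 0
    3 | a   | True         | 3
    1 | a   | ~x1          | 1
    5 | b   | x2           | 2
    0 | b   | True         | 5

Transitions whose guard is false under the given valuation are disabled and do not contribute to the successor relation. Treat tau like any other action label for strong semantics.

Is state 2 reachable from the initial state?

13 transition(s) survive guard evaluation.
Layer 0: {0}
Layer 1: {5}  total {0,5}
Layer 2: {2,3,4}  total {0,2,3,4,5}
Layer 3: {1}  total {0,1,2,3,4,5}
Reachable = {0,1,2,3,4,5}
witness 2: b·b

Answer: REACHABLE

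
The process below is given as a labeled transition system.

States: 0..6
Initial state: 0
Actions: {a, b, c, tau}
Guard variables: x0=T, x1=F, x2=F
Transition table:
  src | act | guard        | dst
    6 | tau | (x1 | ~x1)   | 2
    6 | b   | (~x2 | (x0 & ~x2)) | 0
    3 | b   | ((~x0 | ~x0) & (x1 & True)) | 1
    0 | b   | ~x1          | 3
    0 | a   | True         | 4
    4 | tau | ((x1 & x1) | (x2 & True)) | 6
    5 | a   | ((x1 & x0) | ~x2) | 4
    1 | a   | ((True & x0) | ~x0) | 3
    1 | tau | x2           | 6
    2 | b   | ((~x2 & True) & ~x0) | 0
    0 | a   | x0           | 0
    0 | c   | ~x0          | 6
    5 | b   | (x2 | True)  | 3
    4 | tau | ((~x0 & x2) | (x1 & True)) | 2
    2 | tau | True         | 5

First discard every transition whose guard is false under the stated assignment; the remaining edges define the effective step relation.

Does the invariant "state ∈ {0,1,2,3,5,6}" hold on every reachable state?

Answer: INVARIANT VIOLATED at state 4

Working:
Inv-set: {0,1,2,3,5,6}
Reachable = {0,3,4}
  0: ok
  3: ok
  4: VIOLATES
counterexample path to 4: a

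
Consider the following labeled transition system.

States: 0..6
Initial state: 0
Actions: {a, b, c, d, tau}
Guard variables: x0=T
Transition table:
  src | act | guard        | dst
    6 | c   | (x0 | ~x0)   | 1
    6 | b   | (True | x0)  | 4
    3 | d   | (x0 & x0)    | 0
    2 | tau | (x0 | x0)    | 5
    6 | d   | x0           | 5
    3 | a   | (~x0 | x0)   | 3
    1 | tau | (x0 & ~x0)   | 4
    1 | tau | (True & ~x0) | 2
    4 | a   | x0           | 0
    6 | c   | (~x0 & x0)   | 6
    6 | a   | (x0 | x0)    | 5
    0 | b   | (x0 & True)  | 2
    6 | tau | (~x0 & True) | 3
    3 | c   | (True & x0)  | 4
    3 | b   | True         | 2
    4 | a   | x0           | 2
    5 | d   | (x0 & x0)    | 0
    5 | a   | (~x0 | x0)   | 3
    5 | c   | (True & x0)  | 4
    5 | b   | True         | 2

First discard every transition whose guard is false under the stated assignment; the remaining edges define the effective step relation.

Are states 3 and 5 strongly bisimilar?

Answer: BISIMILAR

Working:
Compute ~ classes (split until stable):
  round 0: {{0,1,2,3,4,5,6}}
  round 1: {{0},{1},{2},{3,5,6},{4}}
  round 2: {{0},{1},{2},{3,5},{4},{6}}
6 equivalence class(es) (converged in 3)
[3]={3,5}  [5]={3,5}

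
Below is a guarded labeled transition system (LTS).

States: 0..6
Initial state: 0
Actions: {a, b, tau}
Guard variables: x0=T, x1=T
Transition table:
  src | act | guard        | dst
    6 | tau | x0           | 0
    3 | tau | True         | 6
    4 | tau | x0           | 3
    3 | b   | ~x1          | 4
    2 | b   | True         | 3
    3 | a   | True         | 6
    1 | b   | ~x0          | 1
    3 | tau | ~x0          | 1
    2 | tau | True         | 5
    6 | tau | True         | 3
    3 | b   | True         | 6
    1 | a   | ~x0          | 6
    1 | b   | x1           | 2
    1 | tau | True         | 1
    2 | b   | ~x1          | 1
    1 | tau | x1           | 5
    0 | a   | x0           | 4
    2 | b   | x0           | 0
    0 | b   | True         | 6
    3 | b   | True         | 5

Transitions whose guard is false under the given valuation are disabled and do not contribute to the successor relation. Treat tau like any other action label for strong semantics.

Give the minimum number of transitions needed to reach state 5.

Answer: 3

Analysis:
Layered search for 5:
  depth 0: {0}
  depth 1: {4,6}
  depth 2: {3}
  depth 3: {5}
depth(5)=3, e.g. a·tau·b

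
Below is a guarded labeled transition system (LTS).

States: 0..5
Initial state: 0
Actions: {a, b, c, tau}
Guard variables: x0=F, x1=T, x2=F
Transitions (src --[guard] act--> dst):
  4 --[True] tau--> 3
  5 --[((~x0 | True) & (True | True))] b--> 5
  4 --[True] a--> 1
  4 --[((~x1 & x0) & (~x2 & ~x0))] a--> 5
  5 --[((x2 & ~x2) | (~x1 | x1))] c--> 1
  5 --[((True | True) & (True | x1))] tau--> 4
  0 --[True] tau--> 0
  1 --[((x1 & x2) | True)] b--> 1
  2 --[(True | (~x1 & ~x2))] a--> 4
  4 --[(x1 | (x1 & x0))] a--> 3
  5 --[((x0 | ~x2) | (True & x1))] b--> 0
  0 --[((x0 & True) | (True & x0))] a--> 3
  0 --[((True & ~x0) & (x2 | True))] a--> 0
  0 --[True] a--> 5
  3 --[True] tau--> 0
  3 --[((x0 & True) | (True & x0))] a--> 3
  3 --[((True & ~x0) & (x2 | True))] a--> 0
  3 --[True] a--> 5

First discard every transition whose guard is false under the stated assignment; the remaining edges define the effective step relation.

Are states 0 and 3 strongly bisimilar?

Compute ~ classes (split until stable):
  round 0: {{0,1,2,3,4,5}}
  round 1: {{0,3,4},{1},{2},{5}}
  round 2: {{0,3},{1},{2},{4},{5}}
stable after 3 split(s): 5 block(s)
class of 0: {0,3}; class of 3: {0,3}

Answer: BISIMILAR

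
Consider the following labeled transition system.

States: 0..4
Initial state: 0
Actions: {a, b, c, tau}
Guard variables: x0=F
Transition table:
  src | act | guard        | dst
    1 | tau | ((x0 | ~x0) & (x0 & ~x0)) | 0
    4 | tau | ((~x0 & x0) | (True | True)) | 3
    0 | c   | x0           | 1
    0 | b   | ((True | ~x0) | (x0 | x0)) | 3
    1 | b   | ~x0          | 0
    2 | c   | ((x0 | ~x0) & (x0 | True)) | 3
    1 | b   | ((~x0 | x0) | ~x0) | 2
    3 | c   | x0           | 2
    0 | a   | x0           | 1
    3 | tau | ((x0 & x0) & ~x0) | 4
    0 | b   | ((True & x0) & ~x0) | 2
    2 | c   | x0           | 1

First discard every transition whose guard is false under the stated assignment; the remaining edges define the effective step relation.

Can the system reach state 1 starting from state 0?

After dropping false guards: 5 live edges.
depth 0: {0}
depth 1: {3}  now seen {0,3}
Reachable = {0,3}

Answer: UNREACHABLE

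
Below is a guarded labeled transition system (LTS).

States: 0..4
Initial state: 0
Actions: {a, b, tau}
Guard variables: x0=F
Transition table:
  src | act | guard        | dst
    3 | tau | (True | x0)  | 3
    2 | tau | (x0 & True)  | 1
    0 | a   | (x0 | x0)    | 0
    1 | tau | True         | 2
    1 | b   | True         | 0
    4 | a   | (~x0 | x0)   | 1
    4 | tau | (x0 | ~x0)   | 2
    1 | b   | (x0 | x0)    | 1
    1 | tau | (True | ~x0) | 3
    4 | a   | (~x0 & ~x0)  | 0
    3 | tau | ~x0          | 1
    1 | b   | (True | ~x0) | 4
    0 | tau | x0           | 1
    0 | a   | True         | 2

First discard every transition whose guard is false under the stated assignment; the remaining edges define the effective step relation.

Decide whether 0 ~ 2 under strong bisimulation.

Bisimulation quotient by refinement:
  round 0: {{0,1,2,3,4}}
  round 1: {{0},{1},{2},{3},{4}}
Fixed point at round 2; 5 class(es).
class of 0: {0}; class of 2: {2}

Answer: NOT BISIMILAR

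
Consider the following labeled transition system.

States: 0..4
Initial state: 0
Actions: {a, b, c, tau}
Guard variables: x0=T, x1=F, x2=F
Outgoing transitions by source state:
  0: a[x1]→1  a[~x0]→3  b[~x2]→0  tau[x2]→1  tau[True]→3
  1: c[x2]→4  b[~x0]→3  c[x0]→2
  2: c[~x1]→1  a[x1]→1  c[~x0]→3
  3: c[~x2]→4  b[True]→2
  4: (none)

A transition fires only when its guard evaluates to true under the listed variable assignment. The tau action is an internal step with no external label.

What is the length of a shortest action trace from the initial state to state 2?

Answer: 2

Trace:
Breadth-first toward 2:
  Layer 0: {0}
  Layer 1: {3}
  Layer 2: {2,4}
first hit 2 at d=2 via tau·b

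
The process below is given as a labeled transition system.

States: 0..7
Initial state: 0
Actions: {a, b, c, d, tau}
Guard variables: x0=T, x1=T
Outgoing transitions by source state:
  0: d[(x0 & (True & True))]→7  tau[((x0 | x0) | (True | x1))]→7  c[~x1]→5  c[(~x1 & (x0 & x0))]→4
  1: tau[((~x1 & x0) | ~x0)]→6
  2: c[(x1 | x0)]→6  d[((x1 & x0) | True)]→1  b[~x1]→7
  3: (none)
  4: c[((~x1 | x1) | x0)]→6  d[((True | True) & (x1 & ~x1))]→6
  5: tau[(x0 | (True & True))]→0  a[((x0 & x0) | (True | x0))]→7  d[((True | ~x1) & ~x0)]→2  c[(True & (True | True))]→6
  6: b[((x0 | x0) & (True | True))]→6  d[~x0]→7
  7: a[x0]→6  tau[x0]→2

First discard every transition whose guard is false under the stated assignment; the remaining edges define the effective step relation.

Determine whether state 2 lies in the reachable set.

Answer: REACHABLE

Working:
11 transition(s) survive guard evaluation.
Layer 0: {0}
Layer 1: {7}  total {0,7}
Layer 2: {2,6}  total {0,2,6,7}
Layer 3: {1}  total {0,1,2,6,7}
R = {0,1,2,6,7}
Path to 2: d·tau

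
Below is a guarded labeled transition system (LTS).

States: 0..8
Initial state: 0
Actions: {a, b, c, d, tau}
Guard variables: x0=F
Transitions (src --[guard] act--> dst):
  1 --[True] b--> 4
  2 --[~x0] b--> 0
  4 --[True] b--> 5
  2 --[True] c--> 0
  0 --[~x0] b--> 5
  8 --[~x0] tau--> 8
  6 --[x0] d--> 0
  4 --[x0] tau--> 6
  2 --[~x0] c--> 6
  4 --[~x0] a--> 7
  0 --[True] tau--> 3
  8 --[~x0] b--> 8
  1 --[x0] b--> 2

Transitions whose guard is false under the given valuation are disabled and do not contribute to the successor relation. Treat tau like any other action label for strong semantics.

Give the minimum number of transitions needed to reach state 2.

Answer: UNREACHABLE

Trace:
Layered search for 2:
  depth 0: {0}
  depth 1: {3,5}
2 never appears.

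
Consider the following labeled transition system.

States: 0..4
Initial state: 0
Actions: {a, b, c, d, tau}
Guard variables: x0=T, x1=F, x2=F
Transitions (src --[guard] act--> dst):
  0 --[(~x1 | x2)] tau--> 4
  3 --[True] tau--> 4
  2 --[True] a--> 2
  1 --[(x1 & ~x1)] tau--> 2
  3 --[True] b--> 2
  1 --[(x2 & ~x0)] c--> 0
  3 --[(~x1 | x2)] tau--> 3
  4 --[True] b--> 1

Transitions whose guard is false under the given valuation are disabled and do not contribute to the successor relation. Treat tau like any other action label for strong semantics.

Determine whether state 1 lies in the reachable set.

Answer: REACHABLE

Analysis:
After dropping false guards: 6 live edges.
L0 = {0}
L1 = {4}  now seen {0,4}
L2 = {1}  now seen {0,1,4}
R = {0,1,4}
witness 1: tau·b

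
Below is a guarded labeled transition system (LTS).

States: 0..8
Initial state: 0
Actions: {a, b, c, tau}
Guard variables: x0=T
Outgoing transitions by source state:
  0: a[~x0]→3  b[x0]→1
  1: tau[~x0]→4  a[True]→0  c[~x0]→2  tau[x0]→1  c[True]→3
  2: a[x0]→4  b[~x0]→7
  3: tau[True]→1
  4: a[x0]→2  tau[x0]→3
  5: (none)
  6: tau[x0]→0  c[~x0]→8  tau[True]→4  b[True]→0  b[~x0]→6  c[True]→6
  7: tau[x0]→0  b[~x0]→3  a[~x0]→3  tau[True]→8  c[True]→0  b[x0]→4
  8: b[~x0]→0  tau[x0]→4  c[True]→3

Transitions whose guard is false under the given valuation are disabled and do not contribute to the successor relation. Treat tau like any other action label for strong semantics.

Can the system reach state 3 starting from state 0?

Guard filter leaves 18 enabled edge(s).
Layer 0: {0}
Layer 1: {1}  now seen {0,1}
Layer 2: {3}  now seen {0,1,3}
Reachable = {0,1,3}
trace reaching 3: b·c

Answer: REACHABLE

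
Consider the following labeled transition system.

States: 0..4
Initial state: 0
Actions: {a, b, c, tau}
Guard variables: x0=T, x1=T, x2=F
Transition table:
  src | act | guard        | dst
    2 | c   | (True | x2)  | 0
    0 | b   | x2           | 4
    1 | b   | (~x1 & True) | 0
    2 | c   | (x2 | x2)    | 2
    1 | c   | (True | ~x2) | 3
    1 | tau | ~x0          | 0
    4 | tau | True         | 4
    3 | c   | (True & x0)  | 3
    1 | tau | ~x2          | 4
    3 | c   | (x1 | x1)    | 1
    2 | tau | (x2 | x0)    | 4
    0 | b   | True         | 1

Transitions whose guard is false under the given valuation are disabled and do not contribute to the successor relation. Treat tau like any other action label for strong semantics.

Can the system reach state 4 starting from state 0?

8 transition(s) survive guard evaluation.
L0 = {0}
L1 = {1}  cumulative {0,1}
L2 = {3,4}  cumulative {0,1,3,4}
R = {0,1,3,4}
Path to 4: b·tau

Answer: REACHABLE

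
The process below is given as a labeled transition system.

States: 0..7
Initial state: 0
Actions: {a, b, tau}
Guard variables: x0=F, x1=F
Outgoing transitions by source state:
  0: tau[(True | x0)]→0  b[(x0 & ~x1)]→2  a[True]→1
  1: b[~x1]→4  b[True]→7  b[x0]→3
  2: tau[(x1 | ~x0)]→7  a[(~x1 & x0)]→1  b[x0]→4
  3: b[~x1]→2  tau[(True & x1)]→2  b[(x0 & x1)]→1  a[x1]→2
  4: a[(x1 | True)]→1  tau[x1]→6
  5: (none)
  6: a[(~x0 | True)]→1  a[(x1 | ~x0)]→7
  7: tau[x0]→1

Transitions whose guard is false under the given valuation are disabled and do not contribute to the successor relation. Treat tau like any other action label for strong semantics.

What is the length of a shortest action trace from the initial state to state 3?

BFS to 3:
  L0 = {0}
  L1 = {1}
  L2 = {4,7}
3 never appears.

Answer: UNREACHABLE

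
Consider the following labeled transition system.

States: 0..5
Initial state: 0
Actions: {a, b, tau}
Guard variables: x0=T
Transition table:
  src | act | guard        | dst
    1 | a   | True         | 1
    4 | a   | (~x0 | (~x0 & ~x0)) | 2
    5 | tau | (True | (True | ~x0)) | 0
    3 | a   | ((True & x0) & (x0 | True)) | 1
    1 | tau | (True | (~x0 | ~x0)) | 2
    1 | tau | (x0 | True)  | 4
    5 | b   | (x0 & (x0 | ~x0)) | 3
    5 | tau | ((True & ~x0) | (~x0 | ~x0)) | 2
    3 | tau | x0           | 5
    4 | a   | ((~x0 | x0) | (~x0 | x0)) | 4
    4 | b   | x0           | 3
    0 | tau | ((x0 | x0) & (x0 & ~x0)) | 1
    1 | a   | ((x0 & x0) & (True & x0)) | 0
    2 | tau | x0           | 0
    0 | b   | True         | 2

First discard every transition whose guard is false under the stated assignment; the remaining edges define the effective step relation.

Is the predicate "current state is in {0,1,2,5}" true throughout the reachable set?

Answer: INVARIANT HOLDS

Working:
Allowed set {0,1,2,5}
Reach set: {0,2}
  0: safe
  2: safe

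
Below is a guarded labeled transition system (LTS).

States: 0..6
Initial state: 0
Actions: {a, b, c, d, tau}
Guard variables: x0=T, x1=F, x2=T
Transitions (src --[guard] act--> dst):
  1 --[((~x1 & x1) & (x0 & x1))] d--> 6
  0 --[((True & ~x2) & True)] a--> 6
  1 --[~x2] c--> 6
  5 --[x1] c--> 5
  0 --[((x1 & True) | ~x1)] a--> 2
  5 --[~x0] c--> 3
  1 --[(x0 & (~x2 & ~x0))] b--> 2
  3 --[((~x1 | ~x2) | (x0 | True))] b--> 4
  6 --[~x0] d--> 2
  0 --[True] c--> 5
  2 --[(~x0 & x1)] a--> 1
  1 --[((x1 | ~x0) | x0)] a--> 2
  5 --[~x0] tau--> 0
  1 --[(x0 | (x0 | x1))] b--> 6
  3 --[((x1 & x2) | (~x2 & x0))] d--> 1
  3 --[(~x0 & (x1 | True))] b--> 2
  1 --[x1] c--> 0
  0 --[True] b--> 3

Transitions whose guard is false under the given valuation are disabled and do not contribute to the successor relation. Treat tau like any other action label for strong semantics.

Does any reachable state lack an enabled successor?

Answer: DEADLOCK at state 2

Trace:
Reachable = {0,2,3,4,5}
  0: a→2  b→3  c→5  [3 exit(s)]
  2: ∅  [no exit]
  3: b→4  [1 exit(s)]
  4: ∅  [no exit]
  5: ∅  [no exit]
trace reaching 2: a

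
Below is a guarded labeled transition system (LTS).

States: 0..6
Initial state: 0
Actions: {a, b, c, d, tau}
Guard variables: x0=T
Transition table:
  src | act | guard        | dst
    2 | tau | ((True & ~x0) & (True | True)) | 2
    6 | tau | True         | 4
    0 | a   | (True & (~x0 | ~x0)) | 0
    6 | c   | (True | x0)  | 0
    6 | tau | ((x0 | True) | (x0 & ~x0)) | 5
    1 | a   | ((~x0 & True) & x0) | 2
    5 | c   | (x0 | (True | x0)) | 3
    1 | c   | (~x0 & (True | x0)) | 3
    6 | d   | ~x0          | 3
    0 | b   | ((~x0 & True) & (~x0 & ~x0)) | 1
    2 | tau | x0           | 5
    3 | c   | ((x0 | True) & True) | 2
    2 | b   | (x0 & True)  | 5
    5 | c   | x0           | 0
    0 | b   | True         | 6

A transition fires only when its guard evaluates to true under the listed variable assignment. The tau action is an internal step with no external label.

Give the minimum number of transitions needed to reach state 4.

Breadth-first toward 4:
  Layer 0: {0}
  Layer 1: {6}
  Layer 2: {4,5}
first hit 4 at d=2 via b·tau

Answer: 2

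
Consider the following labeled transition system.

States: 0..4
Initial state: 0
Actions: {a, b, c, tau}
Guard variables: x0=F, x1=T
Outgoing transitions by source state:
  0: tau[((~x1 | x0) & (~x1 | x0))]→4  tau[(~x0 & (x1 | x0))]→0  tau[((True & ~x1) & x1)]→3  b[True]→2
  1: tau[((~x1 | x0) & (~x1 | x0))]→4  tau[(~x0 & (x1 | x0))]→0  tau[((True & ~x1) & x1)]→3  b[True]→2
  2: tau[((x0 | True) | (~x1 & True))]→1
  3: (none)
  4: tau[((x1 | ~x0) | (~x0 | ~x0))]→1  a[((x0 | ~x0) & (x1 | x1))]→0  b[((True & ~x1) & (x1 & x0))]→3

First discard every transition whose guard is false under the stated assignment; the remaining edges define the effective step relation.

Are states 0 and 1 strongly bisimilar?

Refine partition for ~:
  round 0: {{0,1,2,3,4}}
  round 1: {{0,1},{2},{3},{4}}
Fixed point at round 2; 4 class(es).
class of 0: {0,1}; class of 1: {0,1}

Answer: BISIMILAR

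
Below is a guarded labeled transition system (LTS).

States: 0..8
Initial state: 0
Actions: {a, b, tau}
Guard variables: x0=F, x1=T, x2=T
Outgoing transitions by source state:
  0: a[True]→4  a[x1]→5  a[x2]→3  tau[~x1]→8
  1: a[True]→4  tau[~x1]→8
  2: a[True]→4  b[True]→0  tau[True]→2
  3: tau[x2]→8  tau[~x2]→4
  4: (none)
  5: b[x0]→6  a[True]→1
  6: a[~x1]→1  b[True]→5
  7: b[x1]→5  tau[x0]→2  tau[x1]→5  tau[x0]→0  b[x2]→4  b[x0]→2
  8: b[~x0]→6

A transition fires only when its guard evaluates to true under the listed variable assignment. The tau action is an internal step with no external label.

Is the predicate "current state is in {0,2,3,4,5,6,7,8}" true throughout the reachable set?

Inv-set: {0,2,3,4,5,6,7,8}
Reach set: {0,1,3,4,5,6,8}
  0: safe
  1: ✗ unsafe
  3: safe
  4: safe
  5: safe
  6: safe
  8: safe
reach 1 via a·a — violates

Answer: INVARIANT VIOLATED at state 1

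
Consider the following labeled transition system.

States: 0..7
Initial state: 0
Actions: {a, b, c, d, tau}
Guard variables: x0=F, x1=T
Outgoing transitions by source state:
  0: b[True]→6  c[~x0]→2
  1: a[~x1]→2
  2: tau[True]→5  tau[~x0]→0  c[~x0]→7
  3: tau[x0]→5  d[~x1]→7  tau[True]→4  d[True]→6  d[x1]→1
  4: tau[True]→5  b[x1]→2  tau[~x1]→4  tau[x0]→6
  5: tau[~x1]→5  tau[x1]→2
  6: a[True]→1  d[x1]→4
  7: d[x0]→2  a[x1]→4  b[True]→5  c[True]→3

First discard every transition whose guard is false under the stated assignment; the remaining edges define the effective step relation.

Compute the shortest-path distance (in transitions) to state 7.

Answer: 2

Trace:
BFS to 7:
  Layer 0: {0}
  Layer 1: {2,6}
  Layer 2: {1,4,5,7}
depth(7)=2, e.g. c·c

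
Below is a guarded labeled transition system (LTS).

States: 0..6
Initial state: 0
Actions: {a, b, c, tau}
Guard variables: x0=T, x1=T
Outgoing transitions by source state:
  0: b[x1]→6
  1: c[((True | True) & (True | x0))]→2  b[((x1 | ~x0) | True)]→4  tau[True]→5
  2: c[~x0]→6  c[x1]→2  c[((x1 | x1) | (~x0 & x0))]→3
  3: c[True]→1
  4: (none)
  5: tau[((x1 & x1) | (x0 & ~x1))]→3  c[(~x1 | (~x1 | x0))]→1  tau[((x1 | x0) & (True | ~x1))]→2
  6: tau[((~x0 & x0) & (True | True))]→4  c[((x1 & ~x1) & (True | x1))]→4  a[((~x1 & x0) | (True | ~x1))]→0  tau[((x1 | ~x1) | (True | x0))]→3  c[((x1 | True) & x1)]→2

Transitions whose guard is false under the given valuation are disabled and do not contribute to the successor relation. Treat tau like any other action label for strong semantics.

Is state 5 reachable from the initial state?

Guard filter leaves 13 enabled edge(s).
L0 = {0}
L1 = {6}  now seen {0,6}
L2 = {2,3}  now seen {0,2,3,6}
L3 = {1}  now seen {0,1,2,3,6}
L4 = {4,5}  now seen {0,1,2,3,4,5,6}
Reachable = {0,1,2,3,4,5,6}
Path to 5: b·tau·c·tau

Answer: REACHABLE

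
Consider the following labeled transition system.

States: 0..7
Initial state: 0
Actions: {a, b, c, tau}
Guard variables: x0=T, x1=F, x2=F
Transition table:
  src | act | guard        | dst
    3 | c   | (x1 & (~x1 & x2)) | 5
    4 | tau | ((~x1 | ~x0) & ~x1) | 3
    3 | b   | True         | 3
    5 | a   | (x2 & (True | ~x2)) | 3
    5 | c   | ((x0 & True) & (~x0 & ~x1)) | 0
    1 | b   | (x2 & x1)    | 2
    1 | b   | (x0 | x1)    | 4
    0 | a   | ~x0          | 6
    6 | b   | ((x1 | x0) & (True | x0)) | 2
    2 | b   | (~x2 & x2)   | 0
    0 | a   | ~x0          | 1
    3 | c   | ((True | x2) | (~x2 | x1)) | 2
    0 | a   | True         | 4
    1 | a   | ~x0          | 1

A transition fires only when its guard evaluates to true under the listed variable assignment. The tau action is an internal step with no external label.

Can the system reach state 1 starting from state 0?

After dropping false guards: 6 live edges.
Layer 0: {0}
Layer 1: {4}  total {0,4}
Layer 2: {3}  total {0,3,4}
Layer 3: {2}  total {0,2,3,4}
R = {0,2,3,4}

Answer: UNREACHABLE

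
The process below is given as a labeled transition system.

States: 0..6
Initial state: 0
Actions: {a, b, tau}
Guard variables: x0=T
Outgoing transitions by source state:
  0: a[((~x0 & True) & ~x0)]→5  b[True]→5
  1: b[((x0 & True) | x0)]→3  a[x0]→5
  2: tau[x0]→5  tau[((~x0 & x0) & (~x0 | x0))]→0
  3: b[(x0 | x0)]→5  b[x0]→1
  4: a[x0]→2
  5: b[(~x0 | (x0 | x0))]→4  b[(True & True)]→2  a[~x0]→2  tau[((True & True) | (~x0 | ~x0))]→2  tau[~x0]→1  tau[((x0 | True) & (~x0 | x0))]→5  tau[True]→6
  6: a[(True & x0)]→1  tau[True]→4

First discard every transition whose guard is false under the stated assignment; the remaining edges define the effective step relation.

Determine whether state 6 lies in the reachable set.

Guard filter leaves 14 enabled edge(s).
L0 = {0}
L1 = {5}  cumulative {0,5}
L2 = {2,4,6}  cumulative {0,2,4,5,6}
L3 = {1}  cumulative {0,1,2,4,5,6}
L4 = {3}  cumulative {0,1,2,3,4,5,6}
Reachable = {0,1,2,3,4,5,6}
Path to 6: b·tau

Answer: REACHABLE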